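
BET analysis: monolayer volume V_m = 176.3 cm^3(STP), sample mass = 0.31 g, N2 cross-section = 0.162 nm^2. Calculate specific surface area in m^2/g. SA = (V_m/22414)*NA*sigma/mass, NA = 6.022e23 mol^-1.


Number of moles in monolayer = V_m / 22414 = 176.3 / 22414 = 0.00786562
Number of molecules = moles * NA = 0.00786562 * 6.022e23
SA = molecules * sigma / mass
SA = (176.3 / 22414) * 6.022e23 * 0.162e-18 / 0.31
SA = 2475.3 m^2/g

2475.3


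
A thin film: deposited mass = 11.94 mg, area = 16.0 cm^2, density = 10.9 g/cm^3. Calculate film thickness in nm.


Convert: m = 11.94 mg = 1.1940e-05 kg, A = 16.0 cm^2 = 1.6000e-03 m^2, rho = 10.9 g/cm^3 = 10900 kg/m^3
t = m / (A * rho)
t = 1.1940e-05 / (1.6000e-03 * 10900)
t = 6.8463e-07 m = 684.6 nm

684.6


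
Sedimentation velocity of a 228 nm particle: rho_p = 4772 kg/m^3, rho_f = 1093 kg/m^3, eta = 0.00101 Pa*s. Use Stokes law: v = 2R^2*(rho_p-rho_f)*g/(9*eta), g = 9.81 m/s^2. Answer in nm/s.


Radius R = 228/2 nm = 1.14e-07 m
Density difference = 4772 - 1093 = 3679 kg/m^3
v = 2 * R^2 * (rho_p - rho_f) * g / (9 * eta)
v = 2 * (1.14e-07)^2 * 3679 * 9.81 / (9 * 0.00101)
v = 1.03199e-07 m/s = 103.1988 nm/s

103.1988


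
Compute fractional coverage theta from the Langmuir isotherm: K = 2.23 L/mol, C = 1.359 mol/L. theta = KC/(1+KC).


Langmuir isotherm: theta = K*C / (1 + K*C)
K*C = 2.23 * 1.359 = 3.03057
theta = 3.03057 / (1 + 3.03057) = 3.03057 / 4.03057
theta = 0.7519

0.7519


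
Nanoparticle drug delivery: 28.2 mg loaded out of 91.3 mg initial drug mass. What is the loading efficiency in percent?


Drug loading efficiency = (drug loaded / drug initial) * 100
DLE = 28.2 / 91.3 * 100
DLE = 0.3089 * 100
DLE = 30.89%

30.89


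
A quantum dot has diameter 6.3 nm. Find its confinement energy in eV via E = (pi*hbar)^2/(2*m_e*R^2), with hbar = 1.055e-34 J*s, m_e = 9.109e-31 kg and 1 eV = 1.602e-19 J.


Radius R = 6.3/2 = 3.15 nm = 3.15e-09 m
E = (pi * 1.055e-34)^2 / (2 * 9.109e-31 * (3.15e-09)^2)
E(J) = 6.07691e-21
E = E(J) / 1.602e-19 = 0.0379 eV

0.0379


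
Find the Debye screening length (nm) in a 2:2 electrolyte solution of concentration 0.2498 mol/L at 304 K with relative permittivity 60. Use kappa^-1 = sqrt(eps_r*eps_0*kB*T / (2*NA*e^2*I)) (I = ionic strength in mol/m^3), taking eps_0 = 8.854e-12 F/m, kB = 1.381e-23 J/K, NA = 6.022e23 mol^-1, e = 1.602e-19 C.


Ionic strength I = 0.2498 * 2^2 * 1000 = 999.2 mol/m^3
kappa^-1 = sqrt(60 * 8.854e-12 * 1.381e-23 * 304 / (2 * 6.022e23 * (1.602e-19)^2 * 999.2))
kappa^-1 = 0.269 nm

0.269


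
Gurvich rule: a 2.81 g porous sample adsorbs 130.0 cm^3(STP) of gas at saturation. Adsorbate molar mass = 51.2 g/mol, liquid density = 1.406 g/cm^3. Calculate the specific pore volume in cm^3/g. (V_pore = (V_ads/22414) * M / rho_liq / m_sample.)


Moles adsorbed n = V_ads / 22414 = 130.0 / 22414 = 5.799946e-03 mol
Liquid volume V_liq = n * M / rho_liq = 5.799946e-03 * 51.2 / 1.406 = 0.21121 cm^3
Specific pore volume V_pore = V_liq / m_sample = 0.21121 / 2.81
V_pore = 0.0752 cm^3/g

0.0752


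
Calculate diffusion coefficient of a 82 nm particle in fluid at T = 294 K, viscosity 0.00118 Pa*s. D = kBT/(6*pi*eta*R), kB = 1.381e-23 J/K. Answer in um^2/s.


Radius R = 82/2 = 41 nm = 4.1e-08 m
D = kB*T / (6*pi*eta*R)
D = 1.381e-23 * 294 / (6 * pi * 0.00118 * 4.1e-08)
D = 4.45219e-12 m^2/s = 4.452 um^2/s

4.452


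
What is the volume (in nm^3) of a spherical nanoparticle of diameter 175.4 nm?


Radius r = 175.4/2 = 87.7 nm
Volume V = (4/3) * pi * r^3
V = (4/3) * pi * (87.7)^3
V = 2825448.46 nm^3

2825448.46


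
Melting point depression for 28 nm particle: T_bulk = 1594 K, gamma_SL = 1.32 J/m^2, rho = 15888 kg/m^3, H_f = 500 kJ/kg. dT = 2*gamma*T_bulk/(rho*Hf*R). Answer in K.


Radius R = 28/2 = 14 nm = 1.4e-08 m
Convert H_f = 500 kJ/kg = 500000 J/kg
dT = 2 * gamma_SL * T_bulk / (rho * H_f * R)
dT = 2 * 1.32 * 1594 / (15888 * 500000 * 1.4e-08)
dT = 37.8 K

37.8


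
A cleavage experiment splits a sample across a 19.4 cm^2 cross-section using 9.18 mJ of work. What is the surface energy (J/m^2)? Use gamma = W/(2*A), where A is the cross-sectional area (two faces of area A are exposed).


Convert: A = 19.4 cm^2 = 0.00194 m^2, W = 9.18 mJ = 0.00918 J
Cleaving exposes two faces of area A, so total new surface = 2*A and gamma = W / (2*A)
gamma = 0.00918 / (2 * 0.00194)
gamma = 2.366 J/m^2

2.366


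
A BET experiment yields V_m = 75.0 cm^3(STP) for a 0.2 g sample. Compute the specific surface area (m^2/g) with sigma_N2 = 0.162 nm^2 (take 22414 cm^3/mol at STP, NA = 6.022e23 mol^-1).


Number of moles in monolayer = V_m / 22414 = 75.0 / 22414 = 0.00334612
Number of molecules = moles * NA = 0.00334612 * 6.022e23
SA = molecules * sigma / mass
SA = (75.0 / 22414) * 6.022e23 * 0.162e-18 / 0.2
SA = 1632.2 m^2/g

1632.2


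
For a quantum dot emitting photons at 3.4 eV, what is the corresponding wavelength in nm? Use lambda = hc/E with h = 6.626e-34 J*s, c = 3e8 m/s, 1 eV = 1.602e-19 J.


Convert energy: E = 3.4 eV = 3.4 * 1.602e-19 = 5.4468e-19 J
lambda = h*c / E = 6.626e-34 * 3e8 / 5.4468e-19
lambda = 3.64948e-07 m = 364.9 nm

364.9


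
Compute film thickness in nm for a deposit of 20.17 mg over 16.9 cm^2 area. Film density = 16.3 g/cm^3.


Convert: m = 20.17 mg = 2.0170e-05 kg, A = 16.9 cm^2 = 1.6900e-03 m^2, rho = 16.3 g/cm^3 = 16300 kg/m^3
t = m / (A * rho)
t = 2.0170e-05 / (1.6900e-03 * 16300)
t = 7.3220e-07 m = 732.2 nm

732.2


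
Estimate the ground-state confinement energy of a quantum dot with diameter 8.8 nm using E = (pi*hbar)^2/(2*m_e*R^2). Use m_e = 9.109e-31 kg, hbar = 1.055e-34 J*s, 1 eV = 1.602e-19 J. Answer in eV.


Radius R = 8.8/2 = 4.4 nm = 4.4e-09 m
E = (pi * 1.055e-34)^2 / (2 * 9.109e-31 * (4.4e-09)^2)
E(J) = 3.11457e-21
E = E(J) / 1.602e-19 = 0.0194 eV

0.0194


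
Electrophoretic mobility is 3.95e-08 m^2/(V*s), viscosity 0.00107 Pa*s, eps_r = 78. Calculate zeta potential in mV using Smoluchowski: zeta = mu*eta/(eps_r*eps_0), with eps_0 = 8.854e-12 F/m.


Smoluchowski equation: zeta = mu * eta / (eps_r * eps_0)
zeta = 3.95e-08 * 0.00107 / (78 * 8.854e-12)
zeta = 0.061199 V = 61.2 mV

61.2


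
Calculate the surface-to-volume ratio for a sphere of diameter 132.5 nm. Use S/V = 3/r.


Radius r = 132.5/2 = 66.25 nm
S/V = 3 / r = 3 / 66.25
S/V = 0.0453 nm^-1

0.0453


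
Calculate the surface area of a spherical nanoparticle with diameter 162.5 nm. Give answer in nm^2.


Radius r = 162.5/2 = 81.25 nm
Surface area SA = 4 * pi * r^2
SA = 4 * pi * (81.25)^2
SA = 82957.68 nm^2

82957.68


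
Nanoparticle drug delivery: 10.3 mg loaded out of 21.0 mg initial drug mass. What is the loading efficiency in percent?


Drug loading efficiency = (drug loaded / drug initial) * 100
DLE = 10.3 / 21.0 * 100
DLE = 0.4905 * 100
DLE = 49.05%

49.05


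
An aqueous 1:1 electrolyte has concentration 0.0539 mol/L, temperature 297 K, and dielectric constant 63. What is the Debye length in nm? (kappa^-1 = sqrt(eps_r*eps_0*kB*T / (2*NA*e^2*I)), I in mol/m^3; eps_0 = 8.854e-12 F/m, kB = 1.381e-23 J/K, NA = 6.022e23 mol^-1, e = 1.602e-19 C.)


Ionic strength I = 0.0539 * 1^2 * 1000 = 53.9 mol/m^3
kappa^-1 = sqrt(63 * 8.854e-12 * 1.381e-23 * 297 / (2 * 6.022e23 * (1.602e-19)^2 * 53.9))
kappa^-1 = 1.172 nm

1.172


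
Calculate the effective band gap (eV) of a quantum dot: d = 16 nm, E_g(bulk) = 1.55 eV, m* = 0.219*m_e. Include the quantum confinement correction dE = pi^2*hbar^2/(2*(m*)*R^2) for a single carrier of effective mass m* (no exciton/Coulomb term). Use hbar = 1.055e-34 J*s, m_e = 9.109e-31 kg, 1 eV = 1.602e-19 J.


Radius R = 16/2 nm = 8e-09 m
Confinement energy dE = pi^2 * hbar^2 / (2 * m_eff * m_e * R^2)
dE = pi^2 * (1.055e-34)^2 / (2 * 0.219 * 9.109e-31 * (8e-09)^2) J, divided by 1.602e-19 J/eV
dE = 0.0269 eV
Total band gap = E_g(bulk) + dE = 1.55 + 0.0269 = 1.5769 eV

1.5769


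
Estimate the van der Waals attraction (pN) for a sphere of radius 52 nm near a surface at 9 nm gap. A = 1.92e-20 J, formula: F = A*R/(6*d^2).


Convert to SI: R = 52 nm = 5.2e-08 m, d = 9 nm = 9e-09 m
F = A * R / (6 * d^2)
F = 1.92e-20 * 5.2e-08 / (6 * (9e-09)^2)
F = 2.05432e-12 N = 2.054 pN

2.054


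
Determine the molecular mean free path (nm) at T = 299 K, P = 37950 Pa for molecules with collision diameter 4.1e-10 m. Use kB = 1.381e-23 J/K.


Mean free path: lambda = kB*T / (sqrt(2) * pi * d^2 * P)
lambda = 1.381e-23 * 299 / (sqrt(2) * pi * (4.1e-10)^2 * 37950)
lambda = 1.45687e-07 m
lambda = 145.69 nm

145.69


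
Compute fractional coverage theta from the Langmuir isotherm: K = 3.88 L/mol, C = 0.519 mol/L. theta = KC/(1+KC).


Langmuir isotherm: theta = K*C / (1 + K*C)
K*C = 3.88 * 0.519 = 2.01372
theta = 2.01372 / (1 + 2.01372) = 2.01372 / 3.01372
theta = 0.6682

0.6682


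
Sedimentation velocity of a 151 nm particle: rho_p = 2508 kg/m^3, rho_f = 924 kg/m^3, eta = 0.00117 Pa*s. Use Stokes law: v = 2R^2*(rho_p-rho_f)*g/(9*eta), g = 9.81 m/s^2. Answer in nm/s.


Radius R = 151/2 nm = 7.55e-08 m
Density difference = 2508 - 924 = 1584 kg/m^3
v = 2 * R^2 * (rho_p - rho_f) * g / (9 * eta)
v = 2 * (7.55e-08)^2 * 1584 * 9.81 / (9 * 0.00117)
v = 1.68236e-08 m/s = 16.8236 nm/s

16.8236


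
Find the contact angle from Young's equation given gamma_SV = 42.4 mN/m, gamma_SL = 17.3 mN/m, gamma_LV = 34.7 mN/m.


cos(theta) = (gamma_SV - gamma_SL) / gamma_LV
cos(theta) = (42.4 - 17.3) / 34.7
cos(theta) = 0.723343
theta = arccos(0.723343) = 43.67 degrees

43.67


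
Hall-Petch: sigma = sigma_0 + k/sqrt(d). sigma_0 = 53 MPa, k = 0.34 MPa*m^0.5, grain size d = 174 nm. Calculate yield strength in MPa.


d = 174 nm = 1.74e-07 m
sqrt(d) = 0.0004171331
Hall-Petch contribution = k / sqrt(d) = 0.34 / 0.0004171331 = 815.1 MPa
sigma = sigma_0 + k/sqrt(d) = 53 + 815.1 = 868.1 MPa

868.1


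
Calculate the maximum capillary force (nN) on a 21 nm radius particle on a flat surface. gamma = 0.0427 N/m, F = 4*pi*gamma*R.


Convert radius: R = 21 nm = 2.1e-08 m
F = 4 * pi * gamma * R
F = 4 * pi * 0.0427 * 2.1e-08
F = 1.12683e-08 N = 11.2683 nN

11.2683


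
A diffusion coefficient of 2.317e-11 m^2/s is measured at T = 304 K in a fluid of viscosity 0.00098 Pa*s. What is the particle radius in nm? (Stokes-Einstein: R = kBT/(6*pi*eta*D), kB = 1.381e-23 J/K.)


Stokes-Einstein: R = kB*T / (6*pi*eta*D)
R = 1.381e-23 * 304 / (6 * pi * 0.00098 * 2.317e-11)
R = 9.80876e-09 m = 9.81 nm

9.81


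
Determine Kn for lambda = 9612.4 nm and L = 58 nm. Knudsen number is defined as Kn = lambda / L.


Knudsen number Kn = lambda / L
Kn = 9612.4 / 58
Kn = 165.731

165.731


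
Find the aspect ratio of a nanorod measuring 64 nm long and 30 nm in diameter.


Aspect ratio AR = length / diameter
AR = 64 / 30
AR = 2.13

2.13


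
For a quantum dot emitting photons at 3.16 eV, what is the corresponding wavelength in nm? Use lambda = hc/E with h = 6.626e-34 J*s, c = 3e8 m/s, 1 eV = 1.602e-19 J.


Convert energy: E = 3.16 eV = 3.16 * 1.602e-19 = 5.06232e-19 J
lambda = h*c / E = 6.626e-34 * 3e8 / 5.06232e-19
lambda = 3.92666e-07 m = 392.7 nm

392.7


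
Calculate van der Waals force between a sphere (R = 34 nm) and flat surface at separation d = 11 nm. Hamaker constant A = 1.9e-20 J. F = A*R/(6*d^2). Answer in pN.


Convert to SI: R = 34 nm = 3.4e-08 m, d = 11 nm = 1.1e-08 m
F = A * R / (6 * d^2)
F = 1.9e-20 * 3.4e-08 / (6 * (1.1e-08)^2)
F = 8.89807e-13 N = 0.89 pN

0.89


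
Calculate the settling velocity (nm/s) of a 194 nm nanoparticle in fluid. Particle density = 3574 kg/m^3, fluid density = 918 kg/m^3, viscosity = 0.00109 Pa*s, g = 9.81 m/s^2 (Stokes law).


Radius R = 194/2 nm = 9.7e-08 m
Density difference = 3574 - 918 = 2656 kg/m^3
v = 2 * R^2 * (rho_p - rho_f) * g / (9 * eta)
v = 2 * (9.7e-08)^2 * 2656 * 9.81 / (9 * 0.00109)
v = 4.99806e-08 m/s = 49.9806 nm/s

49.9806


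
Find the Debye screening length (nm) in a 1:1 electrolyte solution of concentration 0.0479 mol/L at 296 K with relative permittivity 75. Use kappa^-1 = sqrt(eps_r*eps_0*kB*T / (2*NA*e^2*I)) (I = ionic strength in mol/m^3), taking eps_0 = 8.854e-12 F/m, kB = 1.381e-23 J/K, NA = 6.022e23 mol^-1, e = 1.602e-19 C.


Ionic strength I = 0.0479 * 1^2 * 1000 = 47.9 mol/m^3
kappa^-1 = sqrt(75 * 8.854e-12 * 1.381e-23 * 296 / (2 * 6.022e23 * (1.602e-19)^2 * 47.9))
kappa^-1 = 1.354 nm

1.354


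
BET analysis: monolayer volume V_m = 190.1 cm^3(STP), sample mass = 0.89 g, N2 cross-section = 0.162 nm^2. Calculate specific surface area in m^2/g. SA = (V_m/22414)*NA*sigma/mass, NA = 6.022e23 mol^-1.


Number of moles in monolayer = V_m / 22414 = 190.1 / 22414 = 0.00848131
Number of molecules = moles * NA = 0.00848131 * 6.022e23
SA = molecules * sigma / mass
SA = (190.1 / 22414) * 6.022e23 * 0.162e-18 / 0.89
SA = 929.7 m^2/g

929.7


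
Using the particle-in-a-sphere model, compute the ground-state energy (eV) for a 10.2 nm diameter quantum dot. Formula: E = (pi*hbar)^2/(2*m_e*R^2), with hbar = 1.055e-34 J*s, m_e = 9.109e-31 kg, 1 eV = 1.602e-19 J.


Radius R = 10.2/2 = 5.1 nm = 5.1e-09 m
E = (pi * 1.055e-34)^2 / (2 * 9.109e-31 * (5.1e-09)^2)
E(J) = 2.31827e-21
E = E(J) / 1.602e-19 = 0.0145 eV

0.0145


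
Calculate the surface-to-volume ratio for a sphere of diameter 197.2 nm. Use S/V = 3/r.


Radius r = 197.2/2 = 98.6 nm
S/V = 3 / r = 3 / 98.6
S/V = 0.0304 nm^-1

0.0304


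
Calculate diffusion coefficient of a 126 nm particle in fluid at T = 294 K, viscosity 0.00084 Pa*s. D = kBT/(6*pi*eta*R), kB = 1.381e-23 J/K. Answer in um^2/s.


Radius R = 126/2 = 63 nm = 6.3e-08 m
D = kB*T / (6*pi*eta*R)
D = 1.381e-23 * 294 / (6 * pi * 0.00084 * 6.3e-08)
D = 4.07024e-12 m^2/s = 4.07 um^2/s

4.07


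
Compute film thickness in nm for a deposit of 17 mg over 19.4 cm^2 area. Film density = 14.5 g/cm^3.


Convert: m = 17 mg = 1.7000e-05 kg, A = 19.4 cm^2 = 1.9400e-03 m^2, rho = 14.5 g/cm^3 = 14500 kg/m^3
t = m / (A * rho)
t = 1.7000e-05 / (1.9400e-03 * 14500)
t = 6.0434e-07 m = 604.3 nm

604.3


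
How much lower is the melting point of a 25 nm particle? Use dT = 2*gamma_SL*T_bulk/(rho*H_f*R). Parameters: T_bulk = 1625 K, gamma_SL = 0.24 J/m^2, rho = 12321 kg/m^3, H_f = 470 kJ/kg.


Radius R = 25/2 = 12.5 nm = 1.25e-08 m
Convert H_f = 470 kJ/kg = 470000 J/kg
dT = 2 * gamma_SL * T_bulk / (rho * H_f * R)
dT = 2 * 0.24 * 1625 / (12321 * 470000 * 1.25e-08)
dT = 10.8 K

10.8


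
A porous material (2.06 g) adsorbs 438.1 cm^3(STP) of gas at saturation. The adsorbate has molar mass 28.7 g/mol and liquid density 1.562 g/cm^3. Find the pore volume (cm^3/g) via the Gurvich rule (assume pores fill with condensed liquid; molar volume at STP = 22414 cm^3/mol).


Moles adsorbed n = V_ads / 22414 = 438.1 / 22414 = 1.954582e-02 mol
Liquid volume V_liq = n * M / rho_liq = 1.954582e-02 * 28.7 / 1.562 = 0.35913 cm^3
Specific pore volume V_pore = V_liq / m_sample = 0.35913 / 2.06
V_pore = 0.1743 cm^3/g

0.1743


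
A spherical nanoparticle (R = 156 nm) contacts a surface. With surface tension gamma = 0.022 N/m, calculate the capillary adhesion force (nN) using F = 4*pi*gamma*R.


Convert radius: R = 156 nm = 1.56e-07 m
F = 4 * pi * gamma * R
F = 4 * pi * 0.022 * 1.56e-07
F = 4.31278e-08 N = 43.1278 nN

43.1278


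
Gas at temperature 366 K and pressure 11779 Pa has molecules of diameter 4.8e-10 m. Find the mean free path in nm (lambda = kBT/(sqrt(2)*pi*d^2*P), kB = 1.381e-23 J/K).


Mean free path: lambda = kB*T / (sqrt(2) * pi * d^2 * P)
lambda = 1.381e-23 * 366 / (sqrt(2) * pi * (4.8e-10)^2 * 11779)
lambda = 4.19198e-07 m
lambda = 419.2 nm

419.2


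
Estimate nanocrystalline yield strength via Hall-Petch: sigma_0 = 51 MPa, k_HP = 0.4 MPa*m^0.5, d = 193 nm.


d = 193 nm = 1.93e-07 m
sqrt(d) = 0.0004393177
Hall-Petch contribution = k / sqrt(d) = 0.4 / 0.0004393177 = 910.5 MPa
sigma = sigma_0 + k/sqrt(d) = 51 + 910.5 = 961.5 MPa

961.5


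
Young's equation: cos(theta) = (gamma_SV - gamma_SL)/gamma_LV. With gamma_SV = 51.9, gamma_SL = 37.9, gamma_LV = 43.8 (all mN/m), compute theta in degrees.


cos(theta) = (gamma_SV - gamma_SL) / gamma_LV
cos(theta) = (51.9 - 37.9) / 43.8
cos(theta) = 0.319635
theta = arccos(0.319635) = 71.36 degrees

71.36


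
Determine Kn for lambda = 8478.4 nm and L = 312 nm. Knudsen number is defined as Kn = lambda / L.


Knudsen number Kn = lambda / L
Kn = 8478.4 / 312
Kn = 27.1744

27.1744


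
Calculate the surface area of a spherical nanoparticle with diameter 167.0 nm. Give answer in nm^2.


Radius r = 167.0/2 = 83.5 nm
Surface area SA = 4 * pi * r^2
SA = 4 * pi * (83.5)^2
SA = 87615.88 nm^2

87615.88


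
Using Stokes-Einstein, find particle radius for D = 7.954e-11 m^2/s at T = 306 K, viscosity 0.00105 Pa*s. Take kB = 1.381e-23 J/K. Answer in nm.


Stokes-Einstein: R = kB*T / (6*pi*eta*D)
R = 1.381e-23 * 306 / (6 * pi * 0.00105 * 7.954e-11)
R = 2.68435e-09 m = 2.68 nm

2.68


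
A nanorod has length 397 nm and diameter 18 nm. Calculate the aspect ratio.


Aspect ratio AR = length / diameter
AR = 397 / 18
AR = 22.06

22.06


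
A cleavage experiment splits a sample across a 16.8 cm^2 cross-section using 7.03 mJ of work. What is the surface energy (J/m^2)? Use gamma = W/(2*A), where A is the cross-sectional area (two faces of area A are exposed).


Convert: A = 16.8 cm^2 = 0.00168 m^2, W = 7.03 mJ = 0.00703 J
Cleaving exposes two faces of area A, so total new surface = 2*A and gamma = W / (2*A)
gamma = 0.00703 / (2 * 0.00168)
gamma = 2.092 J/m^2

2.092


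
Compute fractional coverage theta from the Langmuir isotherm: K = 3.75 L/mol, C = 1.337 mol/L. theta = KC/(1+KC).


Langmuir isotherm: theta = K*C / (1 + K*C)
K*C = 3.75 * 1.337 = 5.01375
theta = 5.01375 / (1 + 5.01375) = 5.01375 / 6.01375
theta = 0.8337

0.8337


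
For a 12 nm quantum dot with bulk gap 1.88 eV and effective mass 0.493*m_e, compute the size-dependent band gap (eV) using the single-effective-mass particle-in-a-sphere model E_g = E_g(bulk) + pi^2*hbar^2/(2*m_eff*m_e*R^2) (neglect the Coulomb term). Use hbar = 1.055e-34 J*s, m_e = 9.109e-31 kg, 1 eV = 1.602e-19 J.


Radius R = 12/2 nm = 6e-09 m
Confinement energy dE = pi^2 * hbar^2 / (2 * m_eff * m_e * R^2)
dE = pi^2 * (1.055e-34)^2 / (2 * 0.493 * 9.109e-31 * (6e-09)^2) J, divided by 1.602e-19 J/eV
dE = 0.0212 eV
Total band gap = E_g(bulk) + dE = 1.88 + 0.0212 = 1.9012 eV

1.9012


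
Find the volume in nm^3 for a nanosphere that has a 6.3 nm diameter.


Radius r = 6.3/2 = 3.15 nm
Volume V = (4/3) * pi * r^3
V = (4/3) * pi * (3.15)^3
V = 130.92 nm^3

130.92


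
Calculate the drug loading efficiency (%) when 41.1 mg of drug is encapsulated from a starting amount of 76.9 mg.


Drug loading efficiency = (drug loaded / drug initial) * 100
DLE = 41.1 / 76.9 * 100
DLE = 0.5345 * 100
DLE = 53.45%

53.45


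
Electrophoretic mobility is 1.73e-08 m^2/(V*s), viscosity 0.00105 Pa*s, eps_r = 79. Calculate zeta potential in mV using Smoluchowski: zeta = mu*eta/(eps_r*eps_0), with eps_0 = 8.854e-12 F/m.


Smoluchowski equation: zeta = mu * eta / (eps_r * eps_0)
zeta = 1.73e-08 * 0.00105 / (79 * 8.854e-12)
zeta = 0.02597 V = 25.97 mV

25.97


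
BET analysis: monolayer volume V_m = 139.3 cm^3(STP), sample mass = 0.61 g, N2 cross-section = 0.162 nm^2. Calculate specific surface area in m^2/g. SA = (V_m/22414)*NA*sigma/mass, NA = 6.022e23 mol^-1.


Number of moles in monolayer = V_m / 22414 = 139.3 / 22414 = 0.00621487
Number of molecules = moles * NA = 0.00621487 * 6.022e23
SA = molecules * sigma / mass
SA = (139.3 / 22414) * 6.022e23 * 0.162e-18 / 0.61
SA = 993.9 m^2/g

993.9


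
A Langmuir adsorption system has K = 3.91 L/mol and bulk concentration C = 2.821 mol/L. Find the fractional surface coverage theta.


Langmuir isotherm: theta = K*C / (1 + K*C)
K*C = 3.91 * 2.821 = 11.03011
theta = 11.03011 / (1 + 11.03011) = 11.03011 / 12.03011
theta = 0.9169

0.9169


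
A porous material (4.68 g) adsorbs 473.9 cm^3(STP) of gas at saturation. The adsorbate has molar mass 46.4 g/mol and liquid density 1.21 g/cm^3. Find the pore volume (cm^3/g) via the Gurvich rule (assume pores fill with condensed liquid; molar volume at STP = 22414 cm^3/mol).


Moles adsorbed n = V_ads / 22414 = 473.9 / 22414 = 2.114304e-02 mol
Liquid volume V_liq = n * M / rho_liq = 2.114304e-02 * 46.4 / 1.21 = 0.81077 cm^3
Specific pore volume V_pore = V_liq / m_sample = 0.81077 / 4.68
V_pore = 0.1732 cm^3/g

0.1732


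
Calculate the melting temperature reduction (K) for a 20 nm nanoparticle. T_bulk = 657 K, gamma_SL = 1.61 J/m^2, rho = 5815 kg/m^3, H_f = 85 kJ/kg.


Radius R = 20/2 = 10 nm = 1e-08 m
Convert H_f = 85 kJ/kg = 85000 J/kg
dT = 2 * gamma_SL * T_bulk / (rho * H_f * R)
dT = 2 * 1.61 * 657 / (5815 * 85000 * 1e-08)
dT = 428.0 K

428.0


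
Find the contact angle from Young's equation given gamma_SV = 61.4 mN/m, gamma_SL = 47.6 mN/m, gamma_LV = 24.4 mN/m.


cos(theta) = (gamma_SV - gamma_SL) / gamma_LV
cos(theta) = (61.4 - 47.6) / 24.4
cos(theta) = 0.565574
theta = arccos(0.565574) = 55.56 degrees

55.56


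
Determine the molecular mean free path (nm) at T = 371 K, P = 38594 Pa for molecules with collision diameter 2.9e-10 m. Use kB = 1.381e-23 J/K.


Mean free path: lambda = kB*T / (sqrt(2) * pi * d^2 * P)
lambda = 1.381e-23 * 371 / (sqrt(2) * pi * (2.9e-10)^2 * 38594)
lambda = 3.55293e-07 m
lambda = 355.29 nm

355.29


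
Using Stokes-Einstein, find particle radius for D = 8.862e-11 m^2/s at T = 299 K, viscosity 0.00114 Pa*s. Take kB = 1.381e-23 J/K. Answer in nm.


Stokes-Einstein: R = kB*T / (6*pi*eta*D)
R = 1.381e-23 * 299 / (6 * pi * 0.00114 * 8.862e-11)
R = 2.16834e-09 m = 2.17 nm

2.17


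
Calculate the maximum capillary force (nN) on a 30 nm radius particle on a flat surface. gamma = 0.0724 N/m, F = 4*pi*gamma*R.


Convert radius: R = 30 nm = 3e-08 m
F = 4 * pi * gamma * R
F = 4 * pi * 0.0724 * 3e-08
F = 2.72942e-08 N = 27.2942 nN

27.2942


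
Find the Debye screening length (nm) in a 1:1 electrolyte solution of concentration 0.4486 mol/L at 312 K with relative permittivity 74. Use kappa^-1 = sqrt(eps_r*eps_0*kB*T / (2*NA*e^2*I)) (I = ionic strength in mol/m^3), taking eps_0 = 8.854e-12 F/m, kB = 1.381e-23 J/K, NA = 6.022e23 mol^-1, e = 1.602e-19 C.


Ionic strength I = 0.4486 * 1^2 * 1000 = 448.6 mol/m^3
kappa^-1 = sqrt(74 * 8.854e-12 * 1.381e-23 * 312 / (2 * 6.022e23 * (1.602e-19)^2 * 448.6))
kappa^-1 = 0.451 nm

0.451


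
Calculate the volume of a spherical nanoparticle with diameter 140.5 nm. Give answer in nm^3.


Radius r = 140.5/2 = 70.25 nm
Volume V = (4/3) * pi * r^3
V = (4/3) * pi * (70.25)^3
V = 1452203.89 nm^3

1452203.89


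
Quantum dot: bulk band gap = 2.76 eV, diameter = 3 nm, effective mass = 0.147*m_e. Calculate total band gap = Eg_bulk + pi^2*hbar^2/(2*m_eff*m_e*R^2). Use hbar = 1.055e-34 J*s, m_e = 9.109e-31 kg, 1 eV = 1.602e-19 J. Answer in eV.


Radius R = 3/2 nm = 1.5e-09 m
Confinement energy dE = pi^2 * hbar^2 / (2 * m_eff * m_e * R^2)
dE = pi^2 * (1.055e-34)^2 / (2 * 0.147 * 9.109e-31 * (1.5e-09)^2) J, divided by 1.602e-19 J/eV
dE = 1.138 eV
Total band gap = E_g(bulk) + dE = 2.76 + 1.138 = 3.898 eV

3.898


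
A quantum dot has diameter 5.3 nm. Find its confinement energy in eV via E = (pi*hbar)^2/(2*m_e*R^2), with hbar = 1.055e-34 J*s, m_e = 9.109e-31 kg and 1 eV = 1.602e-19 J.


Radius R = 5.3/2 = 2.65 nm = 2.65e-09 m
E = (pi * 1.055e-34)^2 / (2 * 9.109e-31 * (2.65e-09)^2)
E(J) = 8.58642e-21
E = E(J) / 1.602e-19 = 0.0536 eV

0.0536


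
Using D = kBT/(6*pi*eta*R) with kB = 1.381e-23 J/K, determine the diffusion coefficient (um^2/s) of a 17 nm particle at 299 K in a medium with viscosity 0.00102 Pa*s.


Radius R = 17/2 = 8.5 nm = 8.5e-09 m
D = kB*T / (6*pi*eta*R)
D = 1.381e-23 * 299 / (6 * pi * 0.00102 * 8.5e-09)
D = 2.52665e-11 m^2/s = 25.266 um^2/s

25.266


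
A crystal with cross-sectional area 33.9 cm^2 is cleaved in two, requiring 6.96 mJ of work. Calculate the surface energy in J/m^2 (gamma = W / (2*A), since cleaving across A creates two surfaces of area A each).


Convert: A = 33.9 cm^2 = 0.00339 m^2, W = 6.96 mJ = 0.00696 J
Cleaving exposes two faces of area A, so total new surface = 2*A and gamma = W / (2*A)
gamma = 0.00696 / (2 * 0.00339)
gamma = 1.027 J/m^2

1.027


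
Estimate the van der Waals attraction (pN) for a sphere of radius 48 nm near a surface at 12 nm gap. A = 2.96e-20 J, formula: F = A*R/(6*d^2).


Convert to SI: R = 48 nm = 4.8e-08 m, d = 12 nm = 1.2e-08 m
F = A * R / (6 * d^2)
F = 2.96e-20 * 4.8e-08 / (6 * (1.2e-08)^2)
F = 1.64444e-12 N = 1.644 pN

1.644


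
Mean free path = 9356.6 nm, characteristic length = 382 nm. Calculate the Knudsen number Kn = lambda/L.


Knudsen number Kn = lambda / L
Kn = 9356.6 / 382
Kn = 24.4937

24.4937


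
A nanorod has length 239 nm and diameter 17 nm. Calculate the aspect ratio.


Aspect ratio AR = length / diameter
AR = 239 / 17
AR = 14.06

14.06


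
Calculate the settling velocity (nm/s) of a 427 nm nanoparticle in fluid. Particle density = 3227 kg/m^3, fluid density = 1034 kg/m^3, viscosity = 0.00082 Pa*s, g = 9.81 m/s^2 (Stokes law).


Radius R = 427/2 nm = 2.135e-07 m
Density difference = 3227 - 1034 = 2193 kg/m^3
v = 2 * R^2 * (rho_p - rho_f) * g / (9 * eta)
v = 2 * (2.135e-07)^2 * 2193 * 9.81 / (9 * 0.00082)
v = 2.65752e-07 m/s = 265.7523 nm/s

265.7523


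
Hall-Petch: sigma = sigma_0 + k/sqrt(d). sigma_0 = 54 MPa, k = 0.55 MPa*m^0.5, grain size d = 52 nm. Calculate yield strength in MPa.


d = 52 nm = 5.2e-08 m
sqrt(d) = 0.0002280351
Hall-Petch contribution = k / sqrt(d) = 0.55 / 0.0002280351 = 2411.9 MPa
sigma = sigma_0 + k/sqrt(d) = 54 + 2411.9 = 2465.9 MPa

2465.9


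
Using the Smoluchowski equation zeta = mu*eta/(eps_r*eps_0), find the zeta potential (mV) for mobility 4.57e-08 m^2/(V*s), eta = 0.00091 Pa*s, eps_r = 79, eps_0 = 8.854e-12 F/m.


Smoluchowski equation: zeta = mu * eta / (eps_r * eps_0)
zeta = 4.57e-08 * 0.00091 / (79 * 8.854e-12)
zeta = 0.059455 V = 59.46 mV

59.46


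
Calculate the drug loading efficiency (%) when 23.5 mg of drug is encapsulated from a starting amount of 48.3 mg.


Drug loading efficiency = (drug loaded / drug initial) * 100
DLE = 23.5 / 48.3 * 100
DLE = 0.4865 * 100
DLE = 48.65%

48.65


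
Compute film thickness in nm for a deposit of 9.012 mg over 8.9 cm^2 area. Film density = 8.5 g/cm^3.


Convert: m = 9.012 mg = 9.0120e-06 kg, A = 8.9 cm^2 = 8.9000e-04 m^2, rho = 8.5 g/cm^3 = 8500 kg/m^3
t = m / (A * rho)
t = 9.0120e-06 / (8.9000e-04 * 8500)
t = 1.1913e-06 m = 1191.3 nm

1191.3


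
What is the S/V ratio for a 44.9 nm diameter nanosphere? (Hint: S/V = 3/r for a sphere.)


Radius r = 44.9/2 = 22.45 nm
S/V = 3 / r = 3 / 22.45
S/V = 0.1336 nm^-1

0.1336


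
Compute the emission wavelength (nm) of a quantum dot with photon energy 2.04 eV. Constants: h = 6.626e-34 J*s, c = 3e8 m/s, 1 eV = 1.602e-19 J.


Convert energy: E = 2.04 eV = 2.04 * 1.602e-19 = 3.26808e-19 J
lambda = h*c / E = 6.626e-34 * 3e8 / 3.26808e-19
lambda = 6.08247e-07 m = 608.2 nm

608.2


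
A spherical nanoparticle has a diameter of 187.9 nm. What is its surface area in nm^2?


Radius r = 187.9/2 = 93.95 nm
Surface area SA = 4 * pi * r^2
SA = 4 * pi * (93.95)^2
SA = 110918.36 nm^2

110918.36


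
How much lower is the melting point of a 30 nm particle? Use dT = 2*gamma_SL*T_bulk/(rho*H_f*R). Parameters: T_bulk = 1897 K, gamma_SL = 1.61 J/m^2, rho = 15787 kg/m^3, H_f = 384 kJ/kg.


Radius R = 30/2 = 15 nm = 1.5e-08 m
Convert H_f = 384 kJ/kg = 384000 J/kg
dT = 2 * gamma_SL * T_bulk / (rho * H_f * R)
dT = 2 * 1.61 * 1897 / (15787 * 384000 * 1.5e-08)
dT = 67.2 K

67.2


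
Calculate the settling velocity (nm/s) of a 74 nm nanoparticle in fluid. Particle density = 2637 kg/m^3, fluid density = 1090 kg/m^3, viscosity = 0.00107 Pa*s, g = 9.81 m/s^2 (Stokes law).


Radius R = 74/2 nm = 3.7e-08 m
Density difference = 2637 - 1090 = 1547 kg/m^3
v = 2 * R^2 * (rho_p - rho_f) * g / (9 * eta)
v = 2 * (3.7e-08)^2 * 1547 * 9.81 / (9 * 0.00107)
v = 4.31486e-09 m/s = 4.3149 nm/s

4.3149


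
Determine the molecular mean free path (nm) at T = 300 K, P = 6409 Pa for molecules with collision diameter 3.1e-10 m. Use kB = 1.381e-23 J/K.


Mean free path: lambda = kB*T / (sqrt(2) * pi * d^2 * P)
lambda = 1.381e-23 * 300 / (sqrt(2) * pi * (3.1e-10)^2 * 6409)
lambda = 1.51404e-06 m
lambda = 1514.04 nm

1514.04


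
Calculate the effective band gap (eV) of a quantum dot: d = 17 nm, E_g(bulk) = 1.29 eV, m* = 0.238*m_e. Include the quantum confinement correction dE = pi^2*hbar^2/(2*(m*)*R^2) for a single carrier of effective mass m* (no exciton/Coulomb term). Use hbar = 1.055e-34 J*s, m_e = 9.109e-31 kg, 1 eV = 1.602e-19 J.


Radius R = 17/2 nm = 8.5e-09 m
Confinement energy dE = pi^2 * hbar^2 / (2 * m_eff * m_e * R^2)
dE = pi^2 * (1.055e-34)^2 / (2 * 0.238 * 9.109e-31 * (8.5e-09)^2) J, divided by 1.602e-19 J/eV
dE = 0.0219 eV
Total band gap = E_g(bulk) + dE = 1.29 + 0.0219 = 1.3119 eV

1.3119


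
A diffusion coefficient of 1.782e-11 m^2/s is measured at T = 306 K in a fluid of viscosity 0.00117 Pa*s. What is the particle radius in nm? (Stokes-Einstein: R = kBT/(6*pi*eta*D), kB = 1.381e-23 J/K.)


Stokes-Einstein: R = kB*T / (6*pi*eta*D)
R = 1.381e-23 * 306 / (6 * pi * 0.00117 * 1.782e-11)
R = 1.07528e-08 m = 10.75 nm

10.75


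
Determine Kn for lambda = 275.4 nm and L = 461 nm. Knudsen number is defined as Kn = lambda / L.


Knudsen number Kn = lambda / L
Kn = 275.4 / 461
Kn = 0.5974

0.5974


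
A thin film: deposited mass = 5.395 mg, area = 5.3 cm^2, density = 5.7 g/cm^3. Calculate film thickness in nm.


Convert: m = 5.395 mg = 5.3950e-06 kg, A = 5.3 cm^2 = 5.3000e-04 m^2, rho = 5.7 g/cm^3 = 5700 kg/m^3
t = m / (A * rho)
t = 5.3950e-06 / (5.3000e-04 * 5700)
t = 1.7858e-06 m = 1785.8 nm

1785.8


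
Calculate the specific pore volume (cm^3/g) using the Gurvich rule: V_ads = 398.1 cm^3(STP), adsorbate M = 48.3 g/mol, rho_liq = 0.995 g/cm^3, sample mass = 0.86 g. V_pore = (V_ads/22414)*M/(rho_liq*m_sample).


Moles adsorbed n = V_ads / 22414 = 398.1 / 22414 = 1.776122e-02 mol
Liquid volume V_liq = n * M / rho_liq = 1.776122e-02 * 48.3 / 0.995 = 0.86218 cm^3
Specific pore volume V_pore = V_liq / m_sample = 0.86218 / 0.86
V_pore = 1.0025 cm^3/g

1.0025


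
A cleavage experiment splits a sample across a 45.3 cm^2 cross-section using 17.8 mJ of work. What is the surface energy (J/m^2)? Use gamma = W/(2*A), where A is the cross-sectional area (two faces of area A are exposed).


Convert: A = 45.3 cm^2 = 0.00453 m^2, W = 17.8 mJ = 0.0178 J
Cleaving exposes two faces of area A, so total new surface = 2*A and gamma = W / (2*A)
gamma = 0.0178 / (2 * 0.00453)
gamma = 1.965 J/m^2

1.965


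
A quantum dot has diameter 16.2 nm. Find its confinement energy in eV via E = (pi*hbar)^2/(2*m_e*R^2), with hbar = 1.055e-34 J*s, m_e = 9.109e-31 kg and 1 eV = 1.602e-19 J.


Radius R = 16.2/2 = 8.1 nm = 8.1e-09 m
E = (pi * 1.055e-34)^2 / (2 * 9.109e-31 * (8.1e-09)^2)
E(J) = 9.19039e-22
E = E(J) / 1.602e-19 = 0.0057 eV

0.0057


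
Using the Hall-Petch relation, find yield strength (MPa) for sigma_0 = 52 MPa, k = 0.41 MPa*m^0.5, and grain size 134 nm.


d = 134 nm = 1.34e-07 m
sqrt(d) = 0.0003660601
Hall-Petch contribution = k / sqrt(d) = 0.41 / 0.0003660601 = 1120.0 MPa
sigma = sigma_0 + k/sqrt(d) = 52 + 1120.0 = 1172.0 MPa

1172.0


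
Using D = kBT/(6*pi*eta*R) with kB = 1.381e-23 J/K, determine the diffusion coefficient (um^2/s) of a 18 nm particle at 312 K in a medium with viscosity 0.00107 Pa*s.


Radius R = 18/2 = 9 nm = 9e-09 m
D = kB*T / (6*pi*eta*R)
D = 1.381e-23 * 312 / (6 * pi * 0.00107 * 9e-09)
D = 2.37367e-11 m^2/s = 23.737 um^2/s

23.737


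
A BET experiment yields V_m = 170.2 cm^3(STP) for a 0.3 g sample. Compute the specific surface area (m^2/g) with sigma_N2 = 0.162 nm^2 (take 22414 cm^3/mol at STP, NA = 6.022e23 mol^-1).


Number of moles in monolayer = V_m / 22414 = 170.2 / 22414 = 0.00759347
Number of molecules = moles * NA = 0.00759347 * 6.022e23
SA = molecules * sigma / mass
SA = (170.2 / 22414) * 6.022e23 * 0.162e-18 / 0.3
SA = 2469.3 m^2/g

2469.3


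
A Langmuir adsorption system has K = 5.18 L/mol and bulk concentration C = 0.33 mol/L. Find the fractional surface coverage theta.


Langmuir isotherm: theta = K*C / (1 + K*C)
K*C = 5.18 * 0.33 = 1.7094
theta = 1.7094 / (1 + 1.7094) = 1.7094 / 2.7094
theta = 0.6309

0.6309


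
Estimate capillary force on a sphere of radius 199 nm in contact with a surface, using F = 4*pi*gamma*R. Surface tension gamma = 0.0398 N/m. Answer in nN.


Convert radius: R = 199 nm = 1.99e-07 m
F = 4 * pi * gamma * R
F = 4 * pi * 0.0398 * 1.99e-07
F = 9.95282e-08 N = 99.5282 nN

99.5282


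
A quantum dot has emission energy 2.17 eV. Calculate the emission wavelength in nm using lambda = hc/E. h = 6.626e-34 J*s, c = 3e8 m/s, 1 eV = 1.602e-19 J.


Convert energy: E = 2.17 eV = 2.17 * 1.602e-19 = 3.47634e-19 J
lambda = h*c / E = 6.626e-34 * 3e8 / 3.47634e-19
lambda = 5.71808e-07 m = 571.8 nm

571.8


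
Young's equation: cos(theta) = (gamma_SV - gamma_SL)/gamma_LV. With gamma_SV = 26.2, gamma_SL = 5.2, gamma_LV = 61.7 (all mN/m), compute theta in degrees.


cos(theta) = (gamma_SV - gamma_SL) / gamma_LV
cos(theta) = (26.2 - 5.2) / 61.7
cos(theta) = 0.340357
theta = arccos(0.340357) = 70.1 degrees

70.1


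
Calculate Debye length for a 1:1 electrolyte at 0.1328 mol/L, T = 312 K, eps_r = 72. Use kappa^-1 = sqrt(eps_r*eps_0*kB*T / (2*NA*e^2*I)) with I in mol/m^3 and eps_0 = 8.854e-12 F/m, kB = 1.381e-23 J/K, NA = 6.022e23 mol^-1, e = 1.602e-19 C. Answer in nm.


Ionic strength I = 0.1328 * 1^2 * 1000 = 132.8 mol/m^3
kappa^-1 = sqrt(72 * 8.854e-12 * 1.381e-23 * 312 / (2 * 6.022e23 * (1.602e-19)^2 * 132.8))
kappa^-1 = 0.818 nm

0.818


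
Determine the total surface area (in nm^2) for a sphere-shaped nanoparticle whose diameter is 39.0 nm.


Radius r = 39.0/2 = 19.5 nm
Surface area SA = 4 * pi * r^2
SA = 4 * pi * (19.5)^2
SA = 4778.36 nm^2

4778.36


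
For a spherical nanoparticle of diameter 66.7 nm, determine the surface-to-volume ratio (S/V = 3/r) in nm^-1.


Radius r = 66.7/2 = 33.35 nm
S/V = 3 / r = 3 / 33.35
S/V = 0.09 nm^-1

0.09


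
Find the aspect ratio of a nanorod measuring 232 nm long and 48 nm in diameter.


Aspect ratio AR = length / diameter
AR = 232 / 48
AR = 4.83

4.83


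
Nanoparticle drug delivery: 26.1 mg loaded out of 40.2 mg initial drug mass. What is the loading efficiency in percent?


Drug loading efficiency = (drug loaded / drug initial) * 100
DLE = 26.1 / 40.2 * 100
DLE = 0.6493 * 100
DLE = 64.93%

64.93


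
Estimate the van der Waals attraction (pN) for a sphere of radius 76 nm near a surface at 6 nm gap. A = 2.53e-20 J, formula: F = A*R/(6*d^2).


Convert to SI: R = 76 nm = 7.6e-08 m, d = 6 nm = 6e-09 m
F = A * R / (6 * d^2)
F = 2.53e-20 * 7.6e-08 / (6 * (6e-09)^2)
F = 8.90185e-12 N = 8.902 pN

8.902


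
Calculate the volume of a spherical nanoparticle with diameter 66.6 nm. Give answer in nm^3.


Radius r = 66.6/2 = 33.3 nm
Volume V = (4/3) * pi * r^3
V = (4/3) * pi * (33.3)^3
V = 154675.42 nm^3

154675.42


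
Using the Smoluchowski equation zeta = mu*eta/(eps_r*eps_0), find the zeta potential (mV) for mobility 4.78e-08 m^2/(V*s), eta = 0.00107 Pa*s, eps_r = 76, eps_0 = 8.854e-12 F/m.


Smoluchowski equation: zeta = mu * eta / (eps_r * eps_0)
zeta = 4.78e-08 * 0.00107 / (76 * 8.854e-12)
zeta = 0.076008 V = 76.01 mV

76.01


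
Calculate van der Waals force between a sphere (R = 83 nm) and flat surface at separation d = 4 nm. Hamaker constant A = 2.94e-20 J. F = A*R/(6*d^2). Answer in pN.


Convert to SI: R = 83 nm = 8.3e-08 m, d = 4 nm = 4e-09 m
F = A * R / (6 * d^2)
F = 2.94e-20 * 8.3e-08 / (6 * (4e-09)^2)
F = 2.54188e-11 N = 25.419 pN

25.419


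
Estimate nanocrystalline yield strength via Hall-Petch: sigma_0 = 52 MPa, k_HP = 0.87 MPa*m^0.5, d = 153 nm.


d = 153 nm = 1.53e-07 m
sqrt(d) = 0.0003911521
Hall-Petch contribution = k / sqrt(d) = 0.87 / 0.0003911521 = 2224.2 MPa
sigma = sigma_0 + k/sqrt(d) = 52 + 2224.2 = 2276.2 MPa

2276.2


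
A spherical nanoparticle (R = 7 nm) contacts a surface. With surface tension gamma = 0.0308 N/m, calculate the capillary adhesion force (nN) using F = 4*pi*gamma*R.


Convert radius: R = 7 nm = 7e-09 m
F = 4 * pi * gamma * R
F = 4 * pi * 0.0308 * 7e-09
F = 2.70931e-09 N = 2.7093 nN

2.7093


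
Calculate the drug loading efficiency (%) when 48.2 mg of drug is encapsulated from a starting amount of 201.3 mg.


Drug loading efficiency = (drug loaded / drug initial) * 100
DLE = 48.2 / 201.3 * 100
DLE = 0.2394 * 100
DLE = 23.94%

23.94


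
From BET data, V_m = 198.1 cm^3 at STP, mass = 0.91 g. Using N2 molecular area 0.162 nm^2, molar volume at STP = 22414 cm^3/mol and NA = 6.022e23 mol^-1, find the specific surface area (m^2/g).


Number of moles in monolayer = V_m / 22414 = 198.1 / 22414 = 0.00883823
Number of molecules = moles * NA = 0.00883823 * 6.022e23
SA = molecules * sigma / mass
SA = (198.1 / 22414) * 6.022e23 * 0.162e-18 / 0.91
SA = 947.5 m^2/g

947.5


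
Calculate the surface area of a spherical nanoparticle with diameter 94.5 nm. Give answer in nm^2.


Radius r = 94.5/2 = 47.25 nm
Surface area SA = 4 * pi * r^2
SA = 4 * pi * (47.25)^2
SA = 28055.21 nm^2

28055.21


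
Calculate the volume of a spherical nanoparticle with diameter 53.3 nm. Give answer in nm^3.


Radius r = 53.3/2 = 26.65 nm
Volume V = (4/3) * pi * r^3
V = (4/3) * pi * (26.65)^3
V = 79283.03 nm^3

79283.03


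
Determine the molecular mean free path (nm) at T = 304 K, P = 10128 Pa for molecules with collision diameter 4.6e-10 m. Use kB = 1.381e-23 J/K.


Mean free path: lambda = kB*T / (sqrt(2) * pi * d^2 * P)
lambda = 1.381e-23 * 304 / (sqrt(2) * pi * (4.6e-10)^2 * 10128)
lambda = 4.40923e-07 m
lambda = 440.92 nm

440.92


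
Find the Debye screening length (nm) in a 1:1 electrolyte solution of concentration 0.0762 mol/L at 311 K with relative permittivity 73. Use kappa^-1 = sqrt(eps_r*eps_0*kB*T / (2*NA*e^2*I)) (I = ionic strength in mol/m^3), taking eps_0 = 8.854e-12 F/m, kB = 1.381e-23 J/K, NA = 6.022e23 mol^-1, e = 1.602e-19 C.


Ionic strength I = 0.0762 * 1^2 * 1000 = 76.2 mol/m^3
kappa^-1 = sqrt(73 * 8.854e-12 * 1.381e-23 * 311 / (2 * 6.022e23 * (1.602e-19)^2 * 76.2))
kappa^-1 = 1.086 nm

1.086


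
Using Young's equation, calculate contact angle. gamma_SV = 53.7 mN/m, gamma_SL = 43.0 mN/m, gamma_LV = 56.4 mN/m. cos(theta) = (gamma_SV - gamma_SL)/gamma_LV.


cos(theta) = (gamma_SV - gamma_SL) / gamma_LV
cos(theta) = (53.7 - 43.0) / 56.4
cos(theta) = 0.189716
theta = arccos(0.189716) = 79.06 degrees

79.06


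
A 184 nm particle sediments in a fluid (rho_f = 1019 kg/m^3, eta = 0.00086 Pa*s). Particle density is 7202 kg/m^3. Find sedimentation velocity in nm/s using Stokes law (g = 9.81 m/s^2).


Radius R = 184/2 nm = 9.2e-08 m
Density difference = 7202 - 1019 = 6183 kg/m^3
v = 2 * R^2 * (rho_p - rho_f) * g / (9 * eta)
v = 2 * (9.2e-08)^2 * 6183 * 9.81 / (9 * 0.00086)
v = 1.32658e-07 m/s = 132.6578 nm/s

132.6578


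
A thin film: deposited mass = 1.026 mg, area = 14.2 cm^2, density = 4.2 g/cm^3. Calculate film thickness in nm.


Convert: m = 1.026 mg = 1.0260e-06 kg, A = 14.2 cm^2 = 1.4200e-03 m^2, rho = 4.2 g/cm^3 = 4200 kg/m^3
t = m / (A * rho)
t = 1.0260e-06 / (1.4200e-03 * 4200)
t = 1.7203e-07 m = 172.0 nm

172.0


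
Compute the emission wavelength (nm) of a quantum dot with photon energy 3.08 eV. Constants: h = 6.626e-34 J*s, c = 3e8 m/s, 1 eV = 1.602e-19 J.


Convert energy: E = 3.08 eV = 3.08 * 1.602e-19 = 4.93416e-19 J
lambda = h*c / E = 6.626e-34 * 3e8 / 4.93416e-19
lambda = 4.02865e-07 m = 402.9 nm

402.9


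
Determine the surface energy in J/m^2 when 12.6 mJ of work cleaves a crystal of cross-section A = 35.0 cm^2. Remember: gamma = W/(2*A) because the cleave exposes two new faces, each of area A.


Convert: A = 35.0 cm^2 = 0.0035 m^2, W = 12.6 mJ = 0.0126 J
Cleaving exposes two faces of area A, so total new surface = 2*A and gamma = W / (2*A)
gamma = 0.0126 / (2 * 0.0035)
gamma = 1.8 J/m^2

1.8
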